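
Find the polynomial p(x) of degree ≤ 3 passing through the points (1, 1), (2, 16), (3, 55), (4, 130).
2*x**3 + x - 2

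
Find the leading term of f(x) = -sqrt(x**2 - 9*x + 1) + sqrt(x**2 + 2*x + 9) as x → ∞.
11/2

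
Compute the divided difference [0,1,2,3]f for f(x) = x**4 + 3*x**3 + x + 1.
9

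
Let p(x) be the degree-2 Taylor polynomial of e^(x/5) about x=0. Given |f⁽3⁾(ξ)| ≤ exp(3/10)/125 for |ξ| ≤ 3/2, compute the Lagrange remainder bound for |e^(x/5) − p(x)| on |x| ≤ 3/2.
9*exp(3/10)/2000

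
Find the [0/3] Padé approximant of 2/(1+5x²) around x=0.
2/(5*x**2 + 1)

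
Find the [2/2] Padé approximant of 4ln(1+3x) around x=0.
6*x*(3*x + 2)/(3*x**2/2 + 3*x + 1)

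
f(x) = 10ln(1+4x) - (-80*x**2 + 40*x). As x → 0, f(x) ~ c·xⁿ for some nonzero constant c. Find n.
3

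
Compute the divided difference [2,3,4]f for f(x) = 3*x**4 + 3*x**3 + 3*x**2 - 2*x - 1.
195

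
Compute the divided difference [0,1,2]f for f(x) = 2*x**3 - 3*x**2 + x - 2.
3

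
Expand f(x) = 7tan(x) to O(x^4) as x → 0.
7*x + 7*x**3/3 + O(x**4)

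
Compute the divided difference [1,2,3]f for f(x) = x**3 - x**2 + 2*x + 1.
5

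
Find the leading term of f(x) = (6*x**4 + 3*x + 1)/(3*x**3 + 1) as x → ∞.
2*x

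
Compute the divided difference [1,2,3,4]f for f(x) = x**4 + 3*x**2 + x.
10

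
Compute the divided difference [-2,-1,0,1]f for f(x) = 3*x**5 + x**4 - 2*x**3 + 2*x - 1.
11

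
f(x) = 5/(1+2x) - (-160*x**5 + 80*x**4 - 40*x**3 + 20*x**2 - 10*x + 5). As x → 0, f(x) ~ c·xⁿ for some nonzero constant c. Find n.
6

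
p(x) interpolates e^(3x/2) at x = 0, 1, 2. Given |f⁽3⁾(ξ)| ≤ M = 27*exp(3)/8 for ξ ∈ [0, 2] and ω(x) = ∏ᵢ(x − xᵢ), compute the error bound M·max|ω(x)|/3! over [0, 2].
sqrt(3)*exp(3)/8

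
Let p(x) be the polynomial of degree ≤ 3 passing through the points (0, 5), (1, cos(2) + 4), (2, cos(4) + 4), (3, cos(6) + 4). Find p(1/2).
15*cos(2)/16 + cos(6)/16 - 5*cos(4)/16 + 69/16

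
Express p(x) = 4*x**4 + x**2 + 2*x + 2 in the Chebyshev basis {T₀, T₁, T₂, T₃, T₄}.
(4)T₀ + (2)T₁ + (5/2)T₂ + (1/2)T₄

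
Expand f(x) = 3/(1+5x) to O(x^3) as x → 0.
3 - 15*x + 75*x**2 + O(x**3)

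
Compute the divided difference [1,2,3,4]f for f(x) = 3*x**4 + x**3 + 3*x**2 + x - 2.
31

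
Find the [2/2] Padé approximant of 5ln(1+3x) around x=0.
15*x*(3*x + 2)/(2*(3*x**2/2 + 3*x + 1))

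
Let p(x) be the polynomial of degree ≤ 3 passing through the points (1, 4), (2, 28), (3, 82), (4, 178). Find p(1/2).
-1/2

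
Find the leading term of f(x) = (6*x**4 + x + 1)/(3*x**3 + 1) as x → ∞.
2*x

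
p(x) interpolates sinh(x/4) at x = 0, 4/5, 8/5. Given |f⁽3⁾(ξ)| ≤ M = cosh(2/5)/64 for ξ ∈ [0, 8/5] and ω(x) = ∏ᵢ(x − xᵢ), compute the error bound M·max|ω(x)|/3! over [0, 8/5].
sqrt(3)*cosh(2/5)/3375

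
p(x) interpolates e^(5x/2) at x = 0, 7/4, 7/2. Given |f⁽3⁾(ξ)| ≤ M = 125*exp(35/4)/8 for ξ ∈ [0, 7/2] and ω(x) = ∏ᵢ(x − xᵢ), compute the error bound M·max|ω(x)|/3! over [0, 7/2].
42875*sqrt(3)*exp(35/4)/13824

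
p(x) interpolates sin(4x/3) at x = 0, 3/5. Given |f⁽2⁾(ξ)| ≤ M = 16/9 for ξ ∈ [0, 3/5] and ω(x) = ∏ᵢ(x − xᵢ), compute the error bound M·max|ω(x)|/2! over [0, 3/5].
2/25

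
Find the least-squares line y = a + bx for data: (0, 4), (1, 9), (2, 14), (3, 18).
a = 21/5, b = 47/10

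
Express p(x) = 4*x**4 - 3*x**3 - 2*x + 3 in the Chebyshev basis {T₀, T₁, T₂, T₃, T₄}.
(9/2)T₀ + (-17/4)T₁ + (2)T₂ + (-3/4)T₃ + (1/2)T₄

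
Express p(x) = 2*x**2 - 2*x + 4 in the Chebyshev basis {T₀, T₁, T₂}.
(5)T₀ + (-2)T₁ + T₂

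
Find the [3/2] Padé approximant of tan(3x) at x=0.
(-9*x**3/5 + 3*x)/(1 - 18*x**2/5)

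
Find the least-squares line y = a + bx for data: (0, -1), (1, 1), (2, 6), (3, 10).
a = -17/10, b = 19/5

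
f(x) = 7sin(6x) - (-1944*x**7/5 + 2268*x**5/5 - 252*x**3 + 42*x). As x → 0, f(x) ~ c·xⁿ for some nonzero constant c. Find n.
9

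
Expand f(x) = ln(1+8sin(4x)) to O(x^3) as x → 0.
32*x - 512*x**2 + O(x**3)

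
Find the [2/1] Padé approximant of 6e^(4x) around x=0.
(16*x**2 + 16*x + 6)/(1 - 4*x/3)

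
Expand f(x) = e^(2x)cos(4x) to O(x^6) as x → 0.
1 + 2*x - 6*x**2 - 44*x**3/3 - 14*x**4/3 + 164*x**5/15 + O(x**6)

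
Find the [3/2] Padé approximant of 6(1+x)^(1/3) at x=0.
(14*x**3/135 + 14*x**2/5 + 42*x/5 + 6)/(2*x**2/9 + 16*x/15 + 1)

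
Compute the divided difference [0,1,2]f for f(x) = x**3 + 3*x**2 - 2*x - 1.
6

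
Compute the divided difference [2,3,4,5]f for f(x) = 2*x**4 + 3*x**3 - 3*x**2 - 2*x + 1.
31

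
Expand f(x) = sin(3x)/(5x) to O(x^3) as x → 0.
3/5 - 9*x**2/10 + O(x**3)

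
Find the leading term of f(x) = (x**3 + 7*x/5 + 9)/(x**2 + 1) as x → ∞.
x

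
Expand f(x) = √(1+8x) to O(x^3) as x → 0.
1 + 4*x - 8*x**2 + O(x**3)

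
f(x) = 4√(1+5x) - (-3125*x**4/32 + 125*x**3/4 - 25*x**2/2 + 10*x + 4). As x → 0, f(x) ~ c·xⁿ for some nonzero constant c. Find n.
5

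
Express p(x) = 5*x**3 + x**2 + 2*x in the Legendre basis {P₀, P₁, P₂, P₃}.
(1/3)P₀ + (5)P₁ + (2/3)P₂ + (2)P₃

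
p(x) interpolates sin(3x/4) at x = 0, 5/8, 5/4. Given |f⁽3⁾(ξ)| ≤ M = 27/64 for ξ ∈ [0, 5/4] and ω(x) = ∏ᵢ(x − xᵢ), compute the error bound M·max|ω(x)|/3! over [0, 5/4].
125*sqrt(3)/32768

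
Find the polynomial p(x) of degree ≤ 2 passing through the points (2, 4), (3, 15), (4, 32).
3*x**2 - 4*x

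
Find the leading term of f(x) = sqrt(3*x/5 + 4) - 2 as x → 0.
3*x/20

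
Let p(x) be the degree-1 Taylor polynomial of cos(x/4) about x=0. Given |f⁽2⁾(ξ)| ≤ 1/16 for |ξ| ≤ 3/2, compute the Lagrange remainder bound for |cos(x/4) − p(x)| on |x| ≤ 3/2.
9/128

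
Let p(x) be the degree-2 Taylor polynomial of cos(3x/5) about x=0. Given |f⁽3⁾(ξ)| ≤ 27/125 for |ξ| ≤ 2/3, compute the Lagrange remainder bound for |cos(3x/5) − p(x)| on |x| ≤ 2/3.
4/375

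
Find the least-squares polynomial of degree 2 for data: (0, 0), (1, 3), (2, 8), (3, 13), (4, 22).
4/35 + (69/35)x + (6/7)x²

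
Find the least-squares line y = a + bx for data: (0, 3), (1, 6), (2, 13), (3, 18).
a = 11/5, b = 26/5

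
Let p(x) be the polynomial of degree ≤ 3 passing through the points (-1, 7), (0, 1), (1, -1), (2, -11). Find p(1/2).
1/4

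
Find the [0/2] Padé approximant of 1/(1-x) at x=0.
1/(1 - x)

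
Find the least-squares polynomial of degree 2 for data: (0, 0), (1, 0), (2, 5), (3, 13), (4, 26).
-2/35 + (-25/14)x + (29/14)x²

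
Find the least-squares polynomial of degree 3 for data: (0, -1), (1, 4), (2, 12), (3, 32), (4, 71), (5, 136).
-58/63 + (998/189)x + (-118/63)x² + (34/27)x³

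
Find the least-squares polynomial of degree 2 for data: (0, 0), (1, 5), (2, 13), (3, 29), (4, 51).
2/5 + (3/5)x + (3)x²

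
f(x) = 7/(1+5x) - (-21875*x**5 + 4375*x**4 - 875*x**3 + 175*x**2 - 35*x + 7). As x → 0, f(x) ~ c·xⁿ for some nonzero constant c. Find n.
6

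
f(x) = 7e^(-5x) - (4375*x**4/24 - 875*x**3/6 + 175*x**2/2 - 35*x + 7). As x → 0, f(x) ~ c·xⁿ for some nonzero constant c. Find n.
5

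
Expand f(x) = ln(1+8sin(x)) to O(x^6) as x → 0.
8*x - 32*x**2 + 508*x**3/3 - 3040*x**4/3 + 19405*x**5/3 + O(x**6)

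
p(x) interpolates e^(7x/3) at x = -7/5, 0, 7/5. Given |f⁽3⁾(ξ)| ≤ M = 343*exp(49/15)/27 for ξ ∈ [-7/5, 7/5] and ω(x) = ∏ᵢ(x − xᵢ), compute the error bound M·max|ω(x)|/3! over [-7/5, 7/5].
117649*sqrt(3)*exp(49/15)/91125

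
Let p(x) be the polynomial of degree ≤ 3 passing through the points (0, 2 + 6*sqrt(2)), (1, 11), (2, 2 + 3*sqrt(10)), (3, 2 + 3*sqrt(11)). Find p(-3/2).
-1669/16 - 105*sqrt(11)/16 + 315*sqrt(2)/8 + 405*sqrt(10)/16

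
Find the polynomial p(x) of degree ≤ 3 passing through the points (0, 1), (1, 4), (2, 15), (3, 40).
x**3 + x**2 + x + 1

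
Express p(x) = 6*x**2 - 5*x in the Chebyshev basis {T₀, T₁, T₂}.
(3)T₀ + (-5)T₁ + (3)T₂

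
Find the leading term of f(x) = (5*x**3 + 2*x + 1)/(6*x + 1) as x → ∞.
5*x**2/6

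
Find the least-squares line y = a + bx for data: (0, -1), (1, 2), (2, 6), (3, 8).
a = -9/10, b = 31/10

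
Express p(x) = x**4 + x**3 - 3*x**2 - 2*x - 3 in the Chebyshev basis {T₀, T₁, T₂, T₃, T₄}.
(-33/8)T₀ + (-5/4)T₁ - T₂ + (1/4)T₃ + (1/8)T₄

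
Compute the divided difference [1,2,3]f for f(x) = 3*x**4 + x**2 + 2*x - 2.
76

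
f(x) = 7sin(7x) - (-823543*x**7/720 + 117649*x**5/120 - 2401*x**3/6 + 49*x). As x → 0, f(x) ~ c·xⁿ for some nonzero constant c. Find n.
9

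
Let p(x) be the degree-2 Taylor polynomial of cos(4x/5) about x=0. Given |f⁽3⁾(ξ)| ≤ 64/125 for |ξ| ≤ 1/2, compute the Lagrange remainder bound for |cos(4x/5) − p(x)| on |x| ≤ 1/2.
4/375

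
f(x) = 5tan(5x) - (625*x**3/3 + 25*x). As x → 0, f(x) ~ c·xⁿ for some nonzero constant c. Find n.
5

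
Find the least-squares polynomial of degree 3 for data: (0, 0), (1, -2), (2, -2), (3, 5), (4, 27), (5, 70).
-1/18 + (-125/756)x + (-337/126)x² + (119/108)x³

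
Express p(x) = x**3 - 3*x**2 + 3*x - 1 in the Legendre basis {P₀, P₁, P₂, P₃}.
(-2)P₀ + (18/5)P₁ + (-2)P₂ + (2/5)P₃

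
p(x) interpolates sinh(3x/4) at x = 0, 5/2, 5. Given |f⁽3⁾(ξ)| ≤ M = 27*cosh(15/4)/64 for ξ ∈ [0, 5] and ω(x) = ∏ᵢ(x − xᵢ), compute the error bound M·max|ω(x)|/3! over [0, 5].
125*sqrt(3)*cosh(15/4)/512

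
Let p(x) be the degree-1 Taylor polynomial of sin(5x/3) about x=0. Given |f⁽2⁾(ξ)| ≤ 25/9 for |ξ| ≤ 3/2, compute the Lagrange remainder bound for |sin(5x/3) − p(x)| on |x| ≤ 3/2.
25/8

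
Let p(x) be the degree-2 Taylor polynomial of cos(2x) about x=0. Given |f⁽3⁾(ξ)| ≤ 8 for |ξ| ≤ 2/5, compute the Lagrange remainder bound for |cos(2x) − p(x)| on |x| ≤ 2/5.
32/375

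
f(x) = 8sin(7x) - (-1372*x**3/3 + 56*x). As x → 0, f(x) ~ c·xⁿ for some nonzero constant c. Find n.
5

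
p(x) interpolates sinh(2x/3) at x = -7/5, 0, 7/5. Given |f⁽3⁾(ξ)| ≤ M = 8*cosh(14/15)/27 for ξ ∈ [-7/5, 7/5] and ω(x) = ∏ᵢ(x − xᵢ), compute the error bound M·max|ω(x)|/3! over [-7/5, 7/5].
2744*sqrt(3)*cosh(14/15)/91125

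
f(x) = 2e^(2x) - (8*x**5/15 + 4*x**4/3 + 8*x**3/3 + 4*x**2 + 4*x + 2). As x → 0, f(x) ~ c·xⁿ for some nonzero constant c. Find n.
6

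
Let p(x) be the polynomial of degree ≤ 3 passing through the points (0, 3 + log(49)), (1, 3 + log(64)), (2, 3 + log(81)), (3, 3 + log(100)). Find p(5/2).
3 + log(27*5**(5/8)*6**(3/4)*7**(1/8)/4)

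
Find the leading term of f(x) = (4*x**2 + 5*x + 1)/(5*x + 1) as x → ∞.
4*x/5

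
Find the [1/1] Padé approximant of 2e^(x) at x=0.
(x + 2)/(1 - x/2)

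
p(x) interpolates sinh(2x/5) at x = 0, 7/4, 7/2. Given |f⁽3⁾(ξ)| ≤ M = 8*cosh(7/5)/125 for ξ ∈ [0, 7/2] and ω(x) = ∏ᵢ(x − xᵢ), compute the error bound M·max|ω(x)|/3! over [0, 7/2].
343*sqrt(3)*cosh(7/5)/27000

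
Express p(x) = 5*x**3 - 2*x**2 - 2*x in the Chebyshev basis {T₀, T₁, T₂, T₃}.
-T₀ + (7/4)T₁ - T₂ + (5/4)T₃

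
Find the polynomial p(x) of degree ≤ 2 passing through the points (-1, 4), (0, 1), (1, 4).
3*x**2 + 1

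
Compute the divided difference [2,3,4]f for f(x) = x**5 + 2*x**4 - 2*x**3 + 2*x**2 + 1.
379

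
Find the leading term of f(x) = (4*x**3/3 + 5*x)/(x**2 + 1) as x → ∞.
4*x/3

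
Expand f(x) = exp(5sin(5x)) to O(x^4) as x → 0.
1 + 25*x + 625*x**2/2 + 2500*x**3 + O(x**4)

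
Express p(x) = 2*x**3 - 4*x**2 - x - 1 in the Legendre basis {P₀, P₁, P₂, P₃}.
(-7/3)P₀ + (1/5)P₁ + (-8/3)P₂ + (4/5)P₃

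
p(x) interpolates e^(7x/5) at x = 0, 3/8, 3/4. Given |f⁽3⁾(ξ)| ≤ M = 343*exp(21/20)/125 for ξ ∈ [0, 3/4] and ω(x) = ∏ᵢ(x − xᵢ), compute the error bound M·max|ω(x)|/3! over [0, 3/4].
343*sqrt(3)*exp(21/20)/64000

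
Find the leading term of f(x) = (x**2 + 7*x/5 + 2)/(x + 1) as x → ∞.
x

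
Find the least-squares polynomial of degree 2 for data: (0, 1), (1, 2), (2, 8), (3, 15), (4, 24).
22/35 + (73/70)x + (17/14)x²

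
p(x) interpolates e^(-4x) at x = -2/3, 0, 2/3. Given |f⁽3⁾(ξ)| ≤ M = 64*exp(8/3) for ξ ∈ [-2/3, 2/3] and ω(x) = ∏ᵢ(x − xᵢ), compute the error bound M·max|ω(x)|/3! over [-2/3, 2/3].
512*sqrt(3)*exp(8/3)/729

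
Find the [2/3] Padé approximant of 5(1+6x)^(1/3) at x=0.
(70*x**2 + 40*x + 5)/(-4*x**3/3 + 6*x**2 + 6*x + 1)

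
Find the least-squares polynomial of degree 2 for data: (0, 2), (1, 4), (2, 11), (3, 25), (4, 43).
69/35 + (-59/70)x + (39/14)x²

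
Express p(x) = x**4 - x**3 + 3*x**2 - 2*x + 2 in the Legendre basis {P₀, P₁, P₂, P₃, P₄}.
(16/5)P₀ + (-13/5)P₁ + (18/7)P₂ + (-2/5)P₃ + (8/35)P₄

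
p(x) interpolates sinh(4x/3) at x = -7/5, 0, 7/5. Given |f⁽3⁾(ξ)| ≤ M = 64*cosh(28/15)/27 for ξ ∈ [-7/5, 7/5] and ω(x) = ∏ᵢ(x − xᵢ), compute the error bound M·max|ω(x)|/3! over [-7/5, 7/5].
21952*sqrt(3)*cosh(28/15)/91125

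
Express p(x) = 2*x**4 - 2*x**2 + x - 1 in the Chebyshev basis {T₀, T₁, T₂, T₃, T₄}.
(-5/4)T₀ + T₁ + (1/4)T₄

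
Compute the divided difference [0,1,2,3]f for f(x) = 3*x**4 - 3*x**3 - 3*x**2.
15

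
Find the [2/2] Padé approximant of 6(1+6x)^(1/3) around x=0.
(56*x**2 + 42*x + 6)/(10*x**2/3 + 5*x + 1)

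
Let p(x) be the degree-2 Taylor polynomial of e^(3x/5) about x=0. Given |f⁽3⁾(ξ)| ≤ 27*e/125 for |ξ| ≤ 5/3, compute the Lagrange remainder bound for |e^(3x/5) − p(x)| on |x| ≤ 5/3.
e/6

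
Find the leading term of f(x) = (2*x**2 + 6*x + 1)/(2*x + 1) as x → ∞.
x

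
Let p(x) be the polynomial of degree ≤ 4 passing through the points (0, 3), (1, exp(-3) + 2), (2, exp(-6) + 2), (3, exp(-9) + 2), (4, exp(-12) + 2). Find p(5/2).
(-20*exp(9) - 5 + 60*exp(3) + 90*exp(6) + 259*exp(12))*exp(-12)/128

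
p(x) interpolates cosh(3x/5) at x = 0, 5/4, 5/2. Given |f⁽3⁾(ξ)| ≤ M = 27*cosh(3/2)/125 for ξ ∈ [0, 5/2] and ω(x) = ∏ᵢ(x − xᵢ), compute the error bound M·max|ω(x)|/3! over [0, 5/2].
sqrt(3)*cosh(3/2)/64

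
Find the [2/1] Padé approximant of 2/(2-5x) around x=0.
1/(1 - 5*x/2)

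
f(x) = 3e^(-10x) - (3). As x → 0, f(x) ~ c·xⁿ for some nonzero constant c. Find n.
1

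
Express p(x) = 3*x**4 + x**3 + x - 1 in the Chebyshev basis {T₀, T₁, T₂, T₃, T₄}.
(1/8)T₀ + (7/4)T₁ + (3/2)T₂ + (1/4)T₃ + (3/8)T₄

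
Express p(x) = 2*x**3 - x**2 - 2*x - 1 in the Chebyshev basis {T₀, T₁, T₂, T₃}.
(-3/2)T₀ + (-1/2)T₁ + (-1/2)T₂ + (1/2)T₃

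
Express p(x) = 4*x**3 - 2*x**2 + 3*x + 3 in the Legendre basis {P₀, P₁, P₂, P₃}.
(7/3)P₀ + (27/5)P₁ + (-4/3)P₂ + (8/5)P₃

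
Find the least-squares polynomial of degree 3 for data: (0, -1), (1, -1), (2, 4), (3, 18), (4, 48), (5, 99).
-19/18 + (1/756)x + (-85/126)x² + (101/108)x³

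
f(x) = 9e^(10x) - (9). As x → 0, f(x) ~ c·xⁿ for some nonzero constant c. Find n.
1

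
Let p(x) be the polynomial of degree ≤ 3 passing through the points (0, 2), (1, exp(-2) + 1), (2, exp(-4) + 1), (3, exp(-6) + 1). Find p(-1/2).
(-35*exp(4) - 5 + 21*exp(2) + 51*exp(6))*exp(-6)/16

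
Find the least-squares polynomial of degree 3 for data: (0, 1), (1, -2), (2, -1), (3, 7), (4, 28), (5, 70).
103/126 + (-163/108)x + (-215/126)x² + (103/108)x³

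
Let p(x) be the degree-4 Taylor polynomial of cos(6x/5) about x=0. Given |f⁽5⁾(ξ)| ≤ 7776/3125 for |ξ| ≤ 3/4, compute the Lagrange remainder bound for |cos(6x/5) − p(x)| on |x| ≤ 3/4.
19683/4000000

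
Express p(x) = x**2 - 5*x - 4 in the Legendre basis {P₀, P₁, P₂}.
(-11/3)P₀ + (-5)P₁ + (2/3)P₂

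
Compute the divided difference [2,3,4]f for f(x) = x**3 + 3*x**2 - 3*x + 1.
12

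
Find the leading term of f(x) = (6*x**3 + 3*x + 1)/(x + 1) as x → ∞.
6*x**2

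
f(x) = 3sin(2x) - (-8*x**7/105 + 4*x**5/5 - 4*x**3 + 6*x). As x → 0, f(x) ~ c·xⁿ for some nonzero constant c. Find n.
9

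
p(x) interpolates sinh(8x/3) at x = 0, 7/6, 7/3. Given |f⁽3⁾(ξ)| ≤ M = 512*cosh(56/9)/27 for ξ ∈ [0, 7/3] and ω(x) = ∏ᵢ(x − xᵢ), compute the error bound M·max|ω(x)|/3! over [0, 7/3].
21952*sqrt(3)*cosh(56/9)/19683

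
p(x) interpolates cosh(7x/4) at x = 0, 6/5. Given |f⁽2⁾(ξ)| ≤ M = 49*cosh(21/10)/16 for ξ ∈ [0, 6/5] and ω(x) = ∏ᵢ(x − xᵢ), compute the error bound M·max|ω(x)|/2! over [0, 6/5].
441*cosh(21/10)/800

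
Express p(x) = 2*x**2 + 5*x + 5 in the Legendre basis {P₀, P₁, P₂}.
(17/3)P₀ + (5)P₁ + (4/3)P₂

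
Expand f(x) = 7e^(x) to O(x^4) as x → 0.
7 + 7*x + 7*x**2/2 + 7*x**3/6 + O(x**4)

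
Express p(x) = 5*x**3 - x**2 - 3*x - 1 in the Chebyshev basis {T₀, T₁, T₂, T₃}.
(-3/2)T₀ + (3/4)T₁ + (-1/2)T₂ + (5/4)T₃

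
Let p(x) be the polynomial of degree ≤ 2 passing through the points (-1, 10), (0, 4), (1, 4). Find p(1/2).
13/4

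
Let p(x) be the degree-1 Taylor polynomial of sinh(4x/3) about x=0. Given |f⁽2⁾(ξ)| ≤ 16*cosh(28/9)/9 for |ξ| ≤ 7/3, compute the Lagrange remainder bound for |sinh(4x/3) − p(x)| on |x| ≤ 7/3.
392*cosh(28/9)/81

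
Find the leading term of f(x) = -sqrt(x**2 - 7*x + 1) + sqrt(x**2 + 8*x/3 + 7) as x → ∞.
29/6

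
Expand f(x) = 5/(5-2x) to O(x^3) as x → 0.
1 + 2*x/5 + 4*x**2/25 + O(x**3)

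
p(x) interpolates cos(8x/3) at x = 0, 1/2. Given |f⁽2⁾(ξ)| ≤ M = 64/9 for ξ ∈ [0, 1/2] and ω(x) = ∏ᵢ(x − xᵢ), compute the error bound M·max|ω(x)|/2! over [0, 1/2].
2/9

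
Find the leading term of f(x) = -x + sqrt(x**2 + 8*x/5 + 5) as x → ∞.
4/5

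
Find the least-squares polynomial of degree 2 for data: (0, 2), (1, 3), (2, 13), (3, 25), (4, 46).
9/5 - x + (3)x²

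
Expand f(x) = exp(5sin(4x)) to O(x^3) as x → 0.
1 + 20*x + 200*x**2 + O(x**3)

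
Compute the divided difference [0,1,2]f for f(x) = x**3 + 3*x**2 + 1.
6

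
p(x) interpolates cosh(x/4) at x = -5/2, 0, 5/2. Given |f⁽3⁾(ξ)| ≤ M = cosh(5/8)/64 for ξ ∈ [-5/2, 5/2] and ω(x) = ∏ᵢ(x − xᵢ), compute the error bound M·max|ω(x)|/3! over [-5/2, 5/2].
125*sqrt(3)*cosh(5/8)/13824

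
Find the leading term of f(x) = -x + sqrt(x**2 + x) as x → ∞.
1/2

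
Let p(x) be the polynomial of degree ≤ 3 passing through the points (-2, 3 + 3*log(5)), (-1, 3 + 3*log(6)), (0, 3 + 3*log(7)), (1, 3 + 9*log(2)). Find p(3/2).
3 + log(226492416*2**(5/8)*3**(15/16)*5**(1/16)*7**(7/16)/4117715)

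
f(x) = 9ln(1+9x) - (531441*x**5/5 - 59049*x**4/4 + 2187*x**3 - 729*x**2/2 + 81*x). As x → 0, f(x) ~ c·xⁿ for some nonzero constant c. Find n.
6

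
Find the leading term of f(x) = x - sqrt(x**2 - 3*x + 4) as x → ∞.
3/2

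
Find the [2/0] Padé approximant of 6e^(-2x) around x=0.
12*x**2 - 12*x + 6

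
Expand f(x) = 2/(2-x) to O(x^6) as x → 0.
1 + x/2 + x**2/4 + x**3/8 + x**4/16 + x**5/32 + O(x**6)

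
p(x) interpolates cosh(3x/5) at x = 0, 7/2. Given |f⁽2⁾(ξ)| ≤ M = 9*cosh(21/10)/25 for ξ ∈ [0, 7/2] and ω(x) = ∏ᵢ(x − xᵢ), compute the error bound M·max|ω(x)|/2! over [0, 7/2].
441*cosh(21/10)/800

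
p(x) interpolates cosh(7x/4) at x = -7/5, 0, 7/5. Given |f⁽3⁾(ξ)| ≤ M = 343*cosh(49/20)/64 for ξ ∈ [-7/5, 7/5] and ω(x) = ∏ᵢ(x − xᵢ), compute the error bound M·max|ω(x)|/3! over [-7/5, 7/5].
117649*sqrt(3)*cosh(49/20)/216000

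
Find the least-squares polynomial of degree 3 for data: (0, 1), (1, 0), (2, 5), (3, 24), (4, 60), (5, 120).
15/14 + (-257/84)x + (11/14)x² + (11/12)x³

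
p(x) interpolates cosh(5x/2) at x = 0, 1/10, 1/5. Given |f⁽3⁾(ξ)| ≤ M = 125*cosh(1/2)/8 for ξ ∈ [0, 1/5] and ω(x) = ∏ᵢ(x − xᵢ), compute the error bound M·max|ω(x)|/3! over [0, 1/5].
sqrt(3)*cosh(1/2)/1728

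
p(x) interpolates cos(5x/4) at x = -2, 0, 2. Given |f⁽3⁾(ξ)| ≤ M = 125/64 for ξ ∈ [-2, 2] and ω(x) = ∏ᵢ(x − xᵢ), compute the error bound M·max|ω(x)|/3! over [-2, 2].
125*sqrt(3)/216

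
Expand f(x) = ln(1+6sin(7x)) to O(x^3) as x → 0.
42*x - 882*x**2 + O(x**3)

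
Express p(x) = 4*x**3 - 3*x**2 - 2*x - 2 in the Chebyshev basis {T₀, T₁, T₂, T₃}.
(-7/2)T₀ + T₁ + (-3/2)T₂ + T₃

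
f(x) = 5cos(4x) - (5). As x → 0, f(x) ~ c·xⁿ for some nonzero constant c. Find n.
2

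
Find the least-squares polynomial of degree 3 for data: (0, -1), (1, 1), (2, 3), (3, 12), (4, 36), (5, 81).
-41/42 + (1079/252)x + (-149/42)x² + (43/36)x³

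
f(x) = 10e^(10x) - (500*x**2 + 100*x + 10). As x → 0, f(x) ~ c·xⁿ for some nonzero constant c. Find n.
3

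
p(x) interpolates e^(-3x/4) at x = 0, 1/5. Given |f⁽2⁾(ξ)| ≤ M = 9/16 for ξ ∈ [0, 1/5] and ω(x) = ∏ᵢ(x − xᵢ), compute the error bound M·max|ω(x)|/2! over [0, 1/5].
9/3200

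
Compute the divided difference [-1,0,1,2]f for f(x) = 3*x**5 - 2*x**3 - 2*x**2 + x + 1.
13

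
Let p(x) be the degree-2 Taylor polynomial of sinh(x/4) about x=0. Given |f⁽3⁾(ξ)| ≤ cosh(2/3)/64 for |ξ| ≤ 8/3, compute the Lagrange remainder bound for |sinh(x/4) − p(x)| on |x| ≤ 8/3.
4*cosh(2/3)/81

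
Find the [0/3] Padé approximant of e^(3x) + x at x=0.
1/(-65*x**3/2 + 23*x**2/2 - 4*x + 1)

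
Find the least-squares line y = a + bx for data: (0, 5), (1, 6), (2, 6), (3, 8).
a = 49/10, b = 9/10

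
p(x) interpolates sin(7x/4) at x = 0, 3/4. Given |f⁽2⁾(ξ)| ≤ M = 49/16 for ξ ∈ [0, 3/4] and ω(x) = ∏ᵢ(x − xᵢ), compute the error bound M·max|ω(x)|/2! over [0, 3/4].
441/2048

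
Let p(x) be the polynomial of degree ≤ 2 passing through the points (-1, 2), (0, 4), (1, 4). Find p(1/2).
17/4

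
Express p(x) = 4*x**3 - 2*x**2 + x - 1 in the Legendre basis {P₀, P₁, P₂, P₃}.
(-5/3)P₀ + (17/5)P₁ + (-4/3)P₂ + (8/5)P₃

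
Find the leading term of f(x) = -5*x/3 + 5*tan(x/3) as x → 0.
5*x**3/81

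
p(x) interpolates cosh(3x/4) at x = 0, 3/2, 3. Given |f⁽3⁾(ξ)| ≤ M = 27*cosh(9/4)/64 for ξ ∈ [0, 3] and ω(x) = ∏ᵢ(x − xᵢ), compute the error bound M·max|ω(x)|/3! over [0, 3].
27*sqrt(3)*cosh(9/4)/512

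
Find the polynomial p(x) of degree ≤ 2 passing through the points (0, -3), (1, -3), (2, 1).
2*x**2 - 2*x - 3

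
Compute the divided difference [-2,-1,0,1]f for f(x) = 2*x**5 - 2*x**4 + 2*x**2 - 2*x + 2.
14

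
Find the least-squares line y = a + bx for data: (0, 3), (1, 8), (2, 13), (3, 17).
a = 16/5, b = 47/10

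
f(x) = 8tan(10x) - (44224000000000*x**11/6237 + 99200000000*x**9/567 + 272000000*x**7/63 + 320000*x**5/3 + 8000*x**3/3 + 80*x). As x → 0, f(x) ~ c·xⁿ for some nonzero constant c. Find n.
13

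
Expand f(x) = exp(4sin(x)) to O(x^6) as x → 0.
1 + 4*x + 8*x**2 + 10*x**3 + 8*x**4 + 97*x**5/30 + O(x**6)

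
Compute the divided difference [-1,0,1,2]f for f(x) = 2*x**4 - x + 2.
4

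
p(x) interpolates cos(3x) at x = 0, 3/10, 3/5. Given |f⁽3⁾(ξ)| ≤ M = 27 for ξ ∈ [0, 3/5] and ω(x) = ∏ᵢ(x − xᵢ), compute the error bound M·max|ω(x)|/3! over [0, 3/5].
27*sqrt(3)/1000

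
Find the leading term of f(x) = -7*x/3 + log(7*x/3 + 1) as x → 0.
-49*x**2/18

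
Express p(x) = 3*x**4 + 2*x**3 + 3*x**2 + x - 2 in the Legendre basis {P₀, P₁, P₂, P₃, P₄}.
(-2/5)P₀ + (11/5)P₁ + (26/7)P₂ + (4/5)P₃ + (24/35)P₄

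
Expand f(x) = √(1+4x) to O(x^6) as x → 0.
1 + 2*x - 2*x**2 + 4*x**3 - 10*x**4 + 28*x**5 + O(x**6)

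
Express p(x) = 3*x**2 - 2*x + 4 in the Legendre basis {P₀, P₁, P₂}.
(5)P₀ + (-2)P₁ + (2)P₂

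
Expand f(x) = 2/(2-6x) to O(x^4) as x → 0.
1 + 3*x + 9*x**2 + 27*x**3 + O(x**4)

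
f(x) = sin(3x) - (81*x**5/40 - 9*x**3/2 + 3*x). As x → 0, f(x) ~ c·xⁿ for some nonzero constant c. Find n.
7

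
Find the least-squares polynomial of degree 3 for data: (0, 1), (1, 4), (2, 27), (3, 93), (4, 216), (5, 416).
7/6 + (-715/252)x + (85/42)x² + (109/36)x³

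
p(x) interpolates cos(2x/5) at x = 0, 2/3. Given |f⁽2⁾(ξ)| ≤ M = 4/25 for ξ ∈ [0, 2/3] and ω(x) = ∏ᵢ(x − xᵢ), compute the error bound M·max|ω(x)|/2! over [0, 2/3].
2/225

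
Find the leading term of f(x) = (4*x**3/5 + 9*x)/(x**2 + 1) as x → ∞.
4*x/5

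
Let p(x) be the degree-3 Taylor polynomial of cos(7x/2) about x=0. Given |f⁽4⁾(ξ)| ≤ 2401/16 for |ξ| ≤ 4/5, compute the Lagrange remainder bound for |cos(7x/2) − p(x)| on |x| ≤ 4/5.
4802/1875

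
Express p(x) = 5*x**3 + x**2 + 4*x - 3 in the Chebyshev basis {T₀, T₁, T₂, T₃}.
(-5/2)T₀ + (31/4)T₁ + (1/2)T₂ + (5/4)T₃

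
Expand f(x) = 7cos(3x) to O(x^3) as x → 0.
7 - 63*x**2/2 + O(x**3)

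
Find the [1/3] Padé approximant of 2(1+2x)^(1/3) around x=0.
(10*x/3 + 2)/(8*x**3/81 - 2*x**2/9 + x + 1)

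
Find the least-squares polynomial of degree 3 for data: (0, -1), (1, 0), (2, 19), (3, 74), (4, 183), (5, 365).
-65/63 + (-631/378)x + (-65/252)x² + (329/108)x³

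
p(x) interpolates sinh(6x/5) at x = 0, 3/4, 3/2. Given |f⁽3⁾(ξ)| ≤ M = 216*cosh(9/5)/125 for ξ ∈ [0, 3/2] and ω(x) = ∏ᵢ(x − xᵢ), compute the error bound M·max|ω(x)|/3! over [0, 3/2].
27*sqrt(3)*cosh(9/5)/1000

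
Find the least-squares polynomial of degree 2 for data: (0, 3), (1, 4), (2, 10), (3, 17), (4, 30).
104/35 + (-31/70)x + (25/14)x²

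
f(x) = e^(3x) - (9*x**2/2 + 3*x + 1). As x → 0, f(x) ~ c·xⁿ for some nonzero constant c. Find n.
3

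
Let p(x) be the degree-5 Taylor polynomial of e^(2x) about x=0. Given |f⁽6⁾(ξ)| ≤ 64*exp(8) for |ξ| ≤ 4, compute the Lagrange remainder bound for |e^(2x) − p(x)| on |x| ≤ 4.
16384*exp(8)/45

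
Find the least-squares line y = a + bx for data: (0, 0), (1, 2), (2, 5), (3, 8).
a = -3/10, b = 27/10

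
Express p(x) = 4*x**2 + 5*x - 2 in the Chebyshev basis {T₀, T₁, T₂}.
(5)T₁ + (2)T₂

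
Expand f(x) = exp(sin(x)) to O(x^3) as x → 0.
1 + x + x**2/2 + O(x**3)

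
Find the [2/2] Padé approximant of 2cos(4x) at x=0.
(2 - 40*x**2/3)/(4*x**2/3 + 1)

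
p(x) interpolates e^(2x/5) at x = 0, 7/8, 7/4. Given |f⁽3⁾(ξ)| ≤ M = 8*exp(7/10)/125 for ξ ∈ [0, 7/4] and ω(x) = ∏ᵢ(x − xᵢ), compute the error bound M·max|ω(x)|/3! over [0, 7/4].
343*sqrt(3)*exp(7/10)/216000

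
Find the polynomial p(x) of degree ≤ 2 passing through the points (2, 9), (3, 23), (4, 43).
3*x**2 - x - 1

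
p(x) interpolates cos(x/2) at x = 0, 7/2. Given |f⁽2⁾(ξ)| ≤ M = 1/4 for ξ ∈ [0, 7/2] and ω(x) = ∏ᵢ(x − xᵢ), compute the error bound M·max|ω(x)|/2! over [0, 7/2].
49/128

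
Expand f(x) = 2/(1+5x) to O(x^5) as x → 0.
2 - 10*x + 50*x**2 - 250*x**3 + 1250*x**4 + O(x**5)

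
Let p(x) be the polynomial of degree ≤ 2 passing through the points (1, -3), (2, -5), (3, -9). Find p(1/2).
-11/4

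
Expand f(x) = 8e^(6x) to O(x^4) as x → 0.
8 + 48*x + 144*x**2 + 288*x**3 + O(x**4)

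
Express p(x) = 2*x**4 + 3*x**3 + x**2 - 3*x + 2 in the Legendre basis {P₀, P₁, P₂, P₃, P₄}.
(41/15)P₀ + (-6/5)P₁ + (38/21)P₂ + (6/5)P₃ + (16/35)P₄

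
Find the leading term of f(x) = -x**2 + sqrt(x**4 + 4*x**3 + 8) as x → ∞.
2*x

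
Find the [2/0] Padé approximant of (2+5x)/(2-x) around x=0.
3*x**2/2 + 3*x + 1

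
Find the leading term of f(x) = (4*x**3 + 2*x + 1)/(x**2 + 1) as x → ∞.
4*x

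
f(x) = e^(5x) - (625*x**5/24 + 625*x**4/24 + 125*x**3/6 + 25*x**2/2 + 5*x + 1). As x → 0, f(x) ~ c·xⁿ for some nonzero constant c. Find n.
6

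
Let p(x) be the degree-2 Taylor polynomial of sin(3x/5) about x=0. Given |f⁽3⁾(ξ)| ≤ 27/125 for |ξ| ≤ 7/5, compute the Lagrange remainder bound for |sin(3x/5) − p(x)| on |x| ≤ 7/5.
3087/31250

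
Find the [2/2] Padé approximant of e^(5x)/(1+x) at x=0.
(175*x**2/132 + 20*x/11 + 1)/(205*x**2/132 - 24*x/11 + 1)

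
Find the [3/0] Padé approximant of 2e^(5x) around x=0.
125*x**3/3 + 25*x**2 + 10*x + 2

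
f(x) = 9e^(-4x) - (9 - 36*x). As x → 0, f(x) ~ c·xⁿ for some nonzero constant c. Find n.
2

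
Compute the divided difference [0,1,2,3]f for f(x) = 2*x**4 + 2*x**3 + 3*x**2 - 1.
14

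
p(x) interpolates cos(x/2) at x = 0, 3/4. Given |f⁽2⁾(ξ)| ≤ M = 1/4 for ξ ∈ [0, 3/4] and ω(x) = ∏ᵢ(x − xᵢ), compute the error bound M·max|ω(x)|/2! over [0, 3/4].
9/512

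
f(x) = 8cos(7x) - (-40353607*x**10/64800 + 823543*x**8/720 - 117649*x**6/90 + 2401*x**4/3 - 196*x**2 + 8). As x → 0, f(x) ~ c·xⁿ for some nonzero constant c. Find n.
12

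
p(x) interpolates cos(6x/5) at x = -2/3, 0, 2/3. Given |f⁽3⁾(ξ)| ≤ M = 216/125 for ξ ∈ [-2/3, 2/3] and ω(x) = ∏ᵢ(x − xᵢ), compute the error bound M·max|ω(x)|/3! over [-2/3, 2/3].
64*sqrt(3)/3375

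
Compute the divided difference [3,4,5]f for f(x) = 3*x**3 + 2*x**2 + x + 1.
38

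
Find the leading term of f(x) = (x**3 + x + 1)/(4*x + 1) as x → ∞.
x**2/4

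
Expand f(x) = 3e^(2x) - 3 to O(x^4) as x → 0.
6*x + 6*x**2 + 4*x**3 + O(x**4)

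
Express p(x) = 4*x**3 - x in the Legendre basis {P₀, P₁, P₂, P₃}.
(7/5)P₁ + (8/5)P₃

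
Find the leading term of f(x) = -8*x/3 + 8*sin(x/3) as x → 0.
-4*x**3/81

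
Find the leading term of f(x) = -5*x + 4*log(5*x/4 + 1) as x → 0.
-25*x**2/8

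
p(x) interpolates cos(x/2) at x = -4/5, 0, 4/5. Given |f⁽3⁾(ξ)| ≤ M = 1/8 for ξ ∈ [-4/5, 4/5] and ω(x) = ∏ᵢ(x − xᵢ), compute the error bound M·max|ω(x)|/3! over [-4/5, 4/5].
8*sqrt(3)/3375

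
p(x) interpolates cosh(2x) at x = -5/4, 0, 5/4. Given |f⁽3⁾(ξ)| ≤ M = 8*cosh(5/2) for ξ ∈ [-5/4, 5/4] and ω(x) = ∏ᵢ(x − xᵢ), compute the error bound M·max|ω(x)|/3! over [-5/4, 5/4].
125*sqrt(3)*cosh(5/2)/216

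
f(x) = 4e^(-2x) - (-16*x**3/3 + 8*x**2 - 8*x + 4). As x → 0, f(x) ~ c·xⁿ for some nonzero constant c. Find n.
4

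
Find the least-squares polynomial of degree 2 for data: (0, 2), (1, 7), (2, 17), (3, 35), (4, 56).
67/35 + (76/35)x + (20/7)x²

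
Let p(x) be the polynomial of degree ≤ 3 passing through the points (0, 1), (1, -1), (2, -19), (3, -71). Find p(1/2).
7/8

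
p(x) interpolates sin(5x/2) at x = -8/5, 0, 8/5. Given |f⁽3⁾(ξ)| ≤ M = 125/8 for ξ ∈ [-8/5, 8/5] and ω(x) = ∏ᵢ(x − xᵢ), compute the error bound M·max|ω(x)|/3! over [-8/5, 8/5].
64*sqrt(3)/27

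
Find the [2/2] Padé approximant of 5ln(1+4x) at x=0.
20*x*(2*x + 1)/(8*x**2/3 + 4*x + 1)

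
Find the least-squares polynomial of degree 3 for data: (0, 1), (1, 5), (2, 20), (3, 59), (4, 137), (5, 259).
26/21 + (47/63)x + (19/42)x² + (35/18)x³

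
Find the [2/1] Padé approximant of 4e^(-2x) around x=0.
(8*x**2/3 - 16*x/3 + 4)/(2*x/3 + 1)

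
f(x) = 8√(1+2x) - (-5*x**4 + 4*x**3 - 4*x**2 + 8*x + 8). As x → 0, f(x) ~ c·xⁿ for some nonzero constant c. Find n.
5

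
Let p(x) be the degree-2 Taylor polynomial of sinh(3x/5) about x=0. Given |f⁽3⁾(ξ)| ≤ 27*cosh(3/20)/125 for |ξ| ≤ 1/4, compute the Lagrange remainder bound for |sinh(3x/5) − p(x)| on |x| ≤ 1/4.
9*cosh(3/20)/16000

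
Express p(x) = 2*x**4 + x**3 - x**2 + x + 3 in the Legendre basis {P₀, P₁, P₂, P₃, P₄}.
(46/15)P₀ + (8/5)P₁ + (10/21)P₂ + (2/5)P₃ + (16/35)P₄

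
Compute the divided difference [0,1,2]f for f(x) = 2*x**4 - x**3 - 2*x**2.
9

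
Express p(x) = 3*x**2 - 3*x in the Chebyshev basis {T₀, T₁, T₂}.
(3/2)T₀ + (-3)T₁ + (3/2)T₂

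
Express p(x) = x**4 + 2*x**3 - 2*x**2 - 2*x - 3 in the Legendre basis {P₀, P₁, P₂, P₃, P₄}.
(-52/15)P₀ + (-4/5)P₁ + (-16/21)P₂ + (4/5)P₃ + (8/35)P₄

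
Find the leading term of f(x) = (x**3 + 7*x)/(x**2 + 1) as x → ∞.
x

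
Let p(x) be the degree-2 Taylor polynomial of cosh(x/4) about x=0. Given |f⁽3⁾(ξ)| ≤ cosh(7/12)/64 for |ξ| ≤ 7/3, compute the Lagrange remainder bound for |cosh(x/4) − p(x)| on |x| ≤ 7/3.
343*cosh(7/12)/10368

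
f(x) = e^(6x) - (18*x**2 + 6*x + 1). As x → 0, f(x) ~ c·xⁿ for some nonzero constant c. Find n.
3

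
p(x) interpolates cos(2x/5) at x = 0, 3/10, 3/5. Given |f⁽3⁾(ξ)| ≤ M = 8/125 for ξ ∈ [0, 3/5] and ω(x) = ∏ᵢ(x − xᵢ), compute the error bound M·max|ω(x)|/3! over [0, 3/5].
sqrt(3)/15625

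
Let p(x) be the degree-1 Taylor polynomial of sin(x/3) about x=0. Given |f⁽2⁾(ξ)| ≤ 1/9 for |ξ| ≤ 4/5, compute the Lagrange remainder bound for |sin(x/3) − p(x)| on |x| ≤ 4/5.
8/225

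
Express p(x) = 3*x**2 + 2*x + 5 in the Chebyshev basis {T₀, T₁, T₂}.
(13/2)T₀ + (2)T₁ + (3/2)T₂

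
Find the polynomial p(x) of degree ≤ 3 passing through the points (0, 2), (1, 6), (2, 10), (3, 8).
-x**3 + 3*x**2 + 2*x + 2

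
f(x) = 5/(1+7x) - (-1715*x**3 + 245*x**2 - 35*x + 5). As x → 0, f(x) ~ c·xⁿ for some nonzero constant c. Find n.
4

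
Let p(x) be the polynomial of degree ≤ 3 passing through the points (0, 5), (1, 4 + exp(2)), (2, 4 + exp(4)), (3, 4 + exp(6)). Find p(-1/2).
-5*exp(6)/16 - 35*exp(2)/16 + 99/16 + 21*exp(4)/16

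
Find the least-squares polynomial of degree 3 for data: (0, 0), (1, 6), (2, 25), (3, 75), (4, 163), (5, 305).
19/126 + (191/108)x + (347/252)x² + (113/54)x³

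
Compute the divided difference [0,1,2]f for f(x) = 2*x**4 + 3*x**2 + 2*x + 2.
17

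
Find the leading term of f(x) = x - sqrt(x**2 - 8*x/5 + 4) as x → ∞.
4/5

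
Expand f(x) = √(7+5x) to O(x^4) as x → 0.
sqrt(7) + 5*sqrt(7)*x/14 - 25*sqrt(7)*x**2/392 + 125*sqrt(7)*x**3/5488 + O(x**4)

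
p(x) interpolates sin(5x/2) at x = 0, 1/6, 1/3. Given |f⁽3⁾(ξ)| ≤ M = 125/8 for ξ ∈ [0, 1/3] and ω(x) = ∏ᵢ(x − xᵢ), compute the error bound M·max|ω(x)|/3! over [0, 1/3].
125*sqrt(3)/46656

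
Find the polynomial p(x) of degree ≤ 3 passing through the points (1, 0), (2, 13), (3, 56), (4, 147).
3*x**3 - 3*x**2 + x - 1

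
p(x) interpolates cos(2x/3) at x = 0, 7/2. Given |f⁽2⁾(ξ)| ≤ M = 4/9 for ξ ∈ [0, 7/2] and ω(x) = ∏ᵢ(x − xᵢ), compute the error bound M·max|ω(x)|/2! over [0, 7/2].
49/72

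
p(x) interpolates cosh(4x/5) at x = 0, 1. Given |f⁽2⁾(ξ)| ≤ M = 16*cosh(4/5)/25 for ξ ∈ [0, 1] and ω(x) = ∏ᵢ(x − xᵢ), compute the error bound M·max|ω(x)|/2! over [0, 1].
2*cosh(4/5)/25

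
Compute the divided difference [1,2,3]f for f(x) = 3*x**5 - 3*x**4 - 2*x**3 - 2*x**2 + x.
181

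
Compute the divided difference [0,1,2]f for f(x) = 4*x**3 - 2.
12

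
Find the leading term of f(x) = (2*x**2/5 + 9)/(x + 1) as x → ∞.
2*x/5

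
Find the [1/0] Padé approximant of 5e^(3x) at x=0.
15*x + 5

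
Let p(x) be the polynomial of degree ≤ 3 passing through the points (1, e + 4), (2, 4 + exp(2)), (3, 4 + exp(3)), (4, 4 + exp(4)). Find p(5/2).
-exp(4)/16 - e/16 + 4 + 9*exp(2)/16 + 9*exp(3)/16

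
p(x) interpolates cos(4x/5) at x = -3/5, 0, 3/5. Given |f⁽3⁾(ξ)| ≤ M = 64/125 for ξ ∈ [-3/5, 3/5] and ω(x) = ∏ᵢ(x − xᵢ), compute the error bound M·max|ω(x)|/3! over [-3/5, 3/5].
64*sqrt(3)/15625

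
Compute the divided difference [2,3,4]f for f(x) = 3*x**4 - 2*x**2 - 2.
163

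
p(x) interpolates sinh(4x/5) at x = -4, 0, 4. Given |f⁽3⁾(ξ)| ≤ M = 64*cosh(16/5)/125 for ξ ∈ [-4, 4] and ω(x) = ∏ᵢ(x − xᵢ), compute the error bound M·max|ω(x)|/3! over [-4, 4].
4096*sqrt(3)*cosh(16/5)/3375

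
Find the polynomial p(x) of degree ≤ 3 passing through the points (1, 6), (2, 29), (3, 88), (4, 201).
3*x**3 + 2*x + 1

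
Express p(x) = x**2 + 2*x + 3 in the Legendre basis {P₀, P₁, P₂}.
(10/3)P₀ + (2)P₁ + (2/3)P₂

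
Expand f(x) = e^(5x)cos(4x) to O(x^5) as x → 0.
1 + 5*x + 9*x**2/2 - 115*x**3/6 - 1519*x**4/24 + O(x**5)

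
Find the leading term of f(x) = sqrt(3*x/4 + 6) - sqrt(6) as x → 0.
sqrt(6)*x/16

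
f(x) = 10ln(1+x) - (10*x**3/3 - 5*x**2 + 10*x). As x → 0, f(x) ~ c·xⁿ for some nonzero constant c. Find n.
4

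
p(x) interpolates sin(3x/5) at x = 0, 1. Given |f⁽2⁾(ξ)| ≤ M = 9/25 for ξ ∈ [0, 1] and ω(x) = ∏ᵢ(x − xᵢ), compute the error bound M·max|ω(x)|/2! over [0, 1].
9/200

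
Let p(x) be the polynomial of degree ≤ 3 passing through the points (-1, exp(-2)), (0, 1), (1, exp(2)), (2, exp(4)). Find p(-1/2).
(5 + (-5*exp(2) + 15 + exp(4))*exp(2))*exp(-2)/16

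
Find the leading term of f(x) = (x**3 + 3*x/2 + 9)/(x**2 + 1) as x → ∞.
x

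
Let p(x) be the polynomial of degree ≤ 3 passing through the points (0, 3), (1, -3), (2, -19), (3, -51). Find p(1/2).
7/8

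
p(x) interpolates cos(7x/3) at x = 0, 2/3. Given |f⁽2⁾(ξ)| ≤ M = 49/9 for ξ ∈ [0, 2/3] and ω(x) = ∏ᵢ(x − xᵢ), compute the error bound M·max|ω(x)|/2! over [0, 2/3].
49/162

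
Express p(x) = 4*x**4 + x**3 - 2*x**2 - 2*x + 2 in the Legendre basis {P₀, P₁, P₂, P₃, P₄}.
(32/15)P₀ + (-7/5)P₁ + (20/21)P₂ + (2/5)P₃ + (32/35)P₄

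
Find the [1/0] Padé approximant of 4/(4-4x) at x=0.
x + 1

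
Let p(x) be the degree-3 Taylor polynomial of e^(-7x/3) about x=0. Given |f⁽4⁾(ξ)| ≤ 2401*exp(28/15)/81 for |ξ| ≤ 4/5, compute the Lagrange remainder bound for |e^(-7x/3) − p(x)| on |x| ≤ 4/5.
76832*exp(28/15)/151875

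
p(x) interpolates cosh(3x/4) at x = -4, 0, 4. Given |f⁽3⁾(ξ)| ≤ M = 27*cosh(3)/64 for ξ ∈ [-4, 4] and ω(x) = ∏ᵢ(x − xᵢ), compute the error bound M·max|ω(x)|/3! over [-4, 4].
sqrt(3)*cosh(3)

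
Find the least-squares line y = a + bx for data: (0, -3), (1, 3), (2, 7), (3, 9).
a = -2, b = 4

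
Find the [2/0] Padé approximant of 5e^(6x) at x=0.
90*x**2 + 30*x + 5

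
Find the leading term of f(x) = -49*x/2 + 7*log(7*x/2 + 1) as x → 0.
-343*x**2/8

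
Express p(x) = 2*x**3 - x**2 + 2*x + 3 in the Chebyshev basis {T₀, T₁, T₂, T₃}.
(5/2)T₀ + (7/2)T₁ + (-1/2)T₂ + (1/2)T₃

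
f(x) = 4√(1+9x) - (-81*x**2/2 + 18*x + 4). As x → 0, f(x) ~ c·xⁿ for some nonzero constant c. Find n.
3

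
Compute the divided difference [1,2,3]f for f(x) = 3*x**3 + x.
18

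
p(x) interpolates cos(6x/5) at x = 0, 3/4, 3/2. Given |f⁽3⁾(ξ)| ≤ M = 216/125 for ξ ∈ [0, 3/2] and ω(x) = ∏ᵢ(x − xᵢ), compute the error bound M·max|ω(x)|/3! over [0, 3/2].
27*sqrt(3)/1000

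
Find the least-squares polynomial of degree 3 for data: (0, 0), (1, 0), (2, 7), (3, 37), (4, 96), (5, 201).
1/21 + (-79/126)x + (-143/84)x² + (71/36)x³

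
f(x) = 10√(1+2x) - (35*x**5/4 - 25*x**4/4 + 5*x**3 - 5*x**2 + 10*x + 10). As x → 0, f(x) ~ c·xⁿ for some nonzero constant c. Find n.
6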